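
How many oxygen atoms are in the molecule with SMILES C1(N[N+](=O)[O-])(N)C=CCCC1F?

2

The symbol for oxygen appears 2 times in the SMILES.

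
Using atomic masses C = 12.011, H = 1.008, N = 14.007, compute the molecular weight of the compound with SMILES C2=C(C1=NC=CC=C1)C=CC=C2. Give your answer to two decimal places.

Molecular formula: C11H9N.
M = 11×12.011 + 9×1.008 + 1×14.007 = 155.20 g/mol.

155.20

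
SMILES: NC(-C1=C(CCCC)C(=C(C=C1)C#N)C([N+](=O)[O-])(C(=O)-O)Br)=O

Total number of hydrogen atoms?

14

Hydrogens are implicit in SMILES; fill each atom to its normal valence:
  4 × C (aromatic): no H
  4 × C: no H
  3 × C: 2 H each → 6
  3 × O: no H
  2 × C (aromatic): 1 H each → 2
  1 × Br: no H
  1 × C: 3 H
  1 × N: 2 H
  1 × N (charge +1): no H
  1 × N: no H
  1 × O: 1 H
  1 × O (charge -1): no H
  Total hydrogens = 14.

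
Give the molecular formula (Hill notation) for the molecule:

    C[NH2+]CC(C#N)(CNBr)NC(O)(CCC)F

C9H19BrFN4O+

Heavy atoms from the SMILES: 1 Br, 9 C, 1 F, 4 N, 1 O.
Implicit hydrogens by atom environment:
  4 × C: 2 H each → 8
  3 × C: no H
  2 × C: 3 H each → 6
  2 × N: 1 H each → 2
  1 × Br: no H
  1 × F: no H
  1 × N (charge +1): 2 H
  1 × N: no H
  1 × O: 1 H
  Total hydrogens = 19.
Net charge +1.
Molecular formula: C9H19BrFN4O+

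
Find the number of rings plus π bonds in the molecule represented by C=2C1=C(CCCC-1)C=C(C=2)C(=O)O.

Molecular formula from the SMILES: C11H12O2.
DoU = (2C + 2 + N − H − X)/2 = (2·11 + 2 + 0 − 12 − 0)/2 = 12/2 = 6.
(Structurally: 2 ring(s) + 4 π bond(s) = 6.)

6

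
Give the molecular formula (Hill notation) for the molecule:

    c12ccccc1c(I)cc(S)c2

Heavy atoms from the SMILES: 10 C, 1 I, 1 S.
Implicit hydrogens by atom environment:
  6 × C (aromatic): 1 H each → 6
  4 × C (aromatic): no H
  1 × I: no H
  1 × S: 1 H
  Total hydrogens = 7.
Molecular formula: C10H7IS

C10H7IS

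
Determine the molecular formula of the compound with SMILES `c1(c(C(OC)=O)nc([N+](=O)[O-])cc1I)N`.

Heavy atoms from the SMILES: 7 C, 1 I, 3 N, 4 O.
Implicit hydrogens by atom environment:
  4 × C (aromatic): no H
  3 × O: no H
  1 × C: 3 H
  1 × C (aromatic): 1 H
  1 × C: no H
  1 × I: no H
  1 × N: 2 H
  1 × N (aromatic): no H
  1 × N (charge +1): no H
  1 × O (charge -1): no H
  Total hydrogens = 6.
Molecular formula: C7H6IN3O4

C7H6IN3O4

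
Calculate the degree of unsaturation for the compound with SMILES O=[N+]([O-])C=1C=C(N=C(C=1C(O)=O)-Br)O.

Molecular formula from the SMILES: C6H3BrN2O5.
DoU = (2C + 2 + N − H − X)/2 = (2·6 + 2 + 2 − 3 − 1)/2 = 12/2 = 6.
(Structurally: 1 ring(s) + 5 π bond(s) = 6.)

6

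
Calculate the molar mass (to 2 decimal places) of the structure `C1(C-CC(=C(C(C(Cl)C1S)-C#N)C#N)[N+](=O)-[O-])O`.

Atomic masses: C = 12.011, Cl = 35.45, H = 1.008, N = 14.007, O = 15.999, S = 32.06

287.72

Molecular formula: C10H10ClN3O3S.
M = 10×12.011 + 1×35.45 + 10×1.008 + 3×14.007 + 3×15.999 + 1×32.06 = 287.72 g/mol.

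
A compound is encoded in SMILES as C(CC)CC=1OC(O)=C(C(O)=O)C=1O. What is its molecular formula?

Heavy atoms from the SMILES: 9 C, 5 O.
Implicit hydrogens by atom environment:
  4 × C (aromatic): no H
  3 × C: 2 H each → 6
  3 × O: 1 H each → 3
  1 × C: 3 H
  1 × C: no H
  1 × O (aromatic): no H
  1 × O: no H
  Total hydrogens = 12.
Molecular formula: C9H12O5

C9H12O5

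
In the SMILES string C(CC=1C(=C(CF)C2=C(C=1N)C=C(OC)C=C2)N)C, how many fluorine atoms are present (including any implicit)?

1

The symbol for fluorine appears 1 time in the SMILES.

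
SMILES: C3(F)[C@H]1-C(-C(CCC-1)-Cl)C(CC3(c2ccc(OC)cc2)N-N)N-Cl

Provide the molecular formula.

C17H24Cl2FN3O

Heavy atoms from the SMILES: 17 C, 2 Cl, 1 F, 3 N, 1 O.
Implicit hydrogens by atom environment:
  5 × C: 1 H each → 5
  4 × C: 2 H each → 8
  4 × C (aromatic): 1 H each → 4
  2 × C (aromatic): no H
  2 × Cl: no H
  2 × N: 1 H each → 2
  1 × C: 3 H
  1 × C: no H
  1 × F: no H
  1 × N: 2 H
  1 × O: no H
  Total hydrogens = 24.
Molecular formula: C17H24Cl2FN3O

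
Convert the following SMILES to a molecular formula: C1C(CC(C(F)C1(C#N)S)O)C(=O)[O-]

C8H9FNO3S-

Heavy atoms from the SMILES: 8 C, 1 F, 1 N, 3 O, 1 S.
Implicit hydrogens by atom environment:
  3 × C: 1 H each → 3
  3 × C: no H
  2 × C: 2 H each → 4
  1 × F: no H
  1 × N: no H
  1 × O: 1 H
  1 × O: no H
  1 × O (charge -1): no H
  1 × S: 1 H
  Total hydrogens = 9.
Net charge -1.
Molecular formula: C8H9FNO3S-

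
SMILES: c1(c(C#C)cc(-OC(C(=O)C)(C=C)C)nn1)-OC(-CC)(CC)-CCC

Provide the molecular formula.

C20H28N2O3

Heavy atoms from the SMILES: 20 C, 2 N, 3 O.
Implicit hydrogens by atom environment:
  5 × C: 3 H each → 15
  5 × C: 2 H each → 10
  4 × C: no H
  3 × C (aromatic): no H
  3 × O: no H
  2 × C: 1 H each → 2
  2 × N (aromatic): no H
  1 × C (aromatic): 1 H
  Total hydrogens = 28.
Molecular formula: C20H28N2O3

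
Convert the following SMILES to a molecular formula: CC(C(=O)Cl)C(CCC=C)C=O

C9H13ClO2

Heavy atoms from the SMILES: 9 C, 1 Cl, 2 O.
Implicit hydrogens by atom environment:
  4 × C: 1 H each → 4
  3 × C: 2 H each → 6
  2 × O: no H
  1 × C: 3 H
  1 × C: no H
  1 × Cl: no H
  Total hydrogens = 13.
Molecular formula: C9H13ClO2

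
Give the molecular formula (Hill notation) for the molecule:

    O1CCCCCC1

C6H12O

Heavy atoms from the SMILES: 6 C, 1 O.
Implicit hydrogens by atom environment:
  6 × C: 2 H each → 12
  1 × O: no H
  Total hydrogens = 12.
Molecular formula: C6H12O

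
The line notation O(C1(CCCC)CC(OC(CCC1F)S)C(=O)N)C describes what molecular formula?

Heavy atoms from the SMILES: 13 C, 1 F, 1 N, 3 O, 1 S.
Implicit hydrogens by atom environment:
  6 × C: 2 H each → 12
  3 × C: 1 H each → 3
  3 × O: no H
  2 × C: 3 H each → 6
  2 × C: no H
  1 × F: no H
  1 × N: 2 H
  1 × S: 1 H
  Total hydrogens = 24.
Molecular formula: C13H24FNO3S

C13H24FNO3S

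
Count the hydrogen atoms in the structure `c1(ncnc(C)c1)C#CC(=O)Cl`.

Hydrogens are implicit in SMILES; fill each atom to its normal valence:
  3 × C: no H
  2 × C (aromatic): 1 H each → 2
  2 × C (aromatic): no H
  2 × N (aromatic): no H
  1 × C: 3 H
  1 × Cl: no H
  1 × O: no H
  Total hydrogens = 5.

5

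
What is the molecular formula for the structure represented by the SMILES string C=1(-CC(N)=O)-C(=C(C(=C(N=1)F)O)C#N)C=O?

C9H6FN3O3

Heavy atoms from the SMILES: 9 C, 1 F, 3 N, 3 O.
Implicit hydrogens by atom environment:
  5 × C (aromatic): no H
  2 × C: no H
  2 × O: no H
  1 × C: 2 H
  1 × C: 1 H
  1 × F: no H
  1 × N: 2 H
  1 × N (aromatic): no H
  1 × N: no H
  1 × O: 1 H
  Total hydrogens = 6.
Molecular formula: C9H6FN3O3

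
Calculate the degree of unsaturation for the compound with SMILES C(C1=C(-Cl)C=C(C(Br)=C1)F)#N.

6

Molecular formula from the SMILES: C7H2BrClFN.
DoU = (2C + 2 + N − H − X)/2 = (2·7 + 2 + 1 − 2 − 3)/2 = 12/2 = 6.
(Structurally: 1 ring(s) + 5 π bond(s) = 6.)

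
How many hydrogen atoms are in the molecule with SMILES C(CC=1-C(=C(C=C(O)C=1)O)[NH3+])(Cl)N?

12

Hydrogens are implicit in SMILES; fill each atom to its normal valence:
  4 × C (aromatic): no H
  2 × C (aromatic): 1 H each → 2
  2 × O: 1 H each → 2
  1 × C: 2 H
  1 × C: 1 H
  1 × Cl: no H
  1 × N (charge +1): 3 H
  1 × N: 2 H
  Total hydrogens = 12.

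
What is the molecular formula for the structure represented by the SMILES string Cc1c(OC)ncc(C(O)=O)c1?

Heavy atoms from the SMILES: 8 C, 1 N, 3 O.
Implicit hydrogens by atom environment:
  3 × C (aromatic): no H
  2 × C: 3 H each → 6
  2 × C (aromatic): 1 H each → 2
  2 × O: no H
  1 × C: no H
  1 × N (aromatic): no H
  1 × O: 1 H
  Total hydrogens = 9.
Molecular formula: C8H9NO3

C8H9NO3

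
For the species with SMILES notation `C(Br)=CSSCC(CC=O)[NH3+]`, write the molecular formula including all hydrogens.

C6H11BrNOS2+

Heavy atoms from the SMILES: 1 Br, 6 C, 1 N, 1 O, 2 S.
Implicit hydrogens by atom environment:
  4 × C: 1 H each → 4
  2 × C: 2 H each → 4
  2 × S: no H
  1 × Br: no H
  1 × N (charge +1): 3 H
  1 × O: no H
  Total hydrogens = 11.
Net charge +1.
Molecular formula: C6H11BrNOS2+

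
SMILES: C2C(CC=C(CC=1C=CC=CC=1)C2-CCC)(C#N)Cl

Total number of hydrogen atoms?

Hydrogens are implicit in SMILES; fill each atom to its normal valence:
  5 × C: 2 H each → 10
  5 × C (aromatic): 1 H each → 5
  3 × C: no H
  2 × C: 1 H each → 2
  1 × C: 3 H
  1 × C (aromatic): no H
  1 × Cl: no H
  1 × N: no H
  Total hydrogens = 20.

20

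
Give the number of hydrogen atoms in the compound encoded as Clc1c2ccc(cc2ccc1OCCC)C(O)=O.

13

Hydrogens are implicit in SMILES; fill each atom to its normal valence:
  5 × C (aromatic): 1 H each → 5
  5 × C (aromatic): no H
  2 × C: 2 H each → 4
  2 × O: no H
  1 × C: 3 H
  1 × C: no H
  1 × Cl: no H
  1 × O: 1 H
  Total hydrogens = 13.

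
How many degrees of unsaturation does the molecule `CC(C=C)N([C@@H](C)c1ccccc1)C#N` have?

7

Molecular formula from the SMILES: C13H16N2.
DoU = (2C + 2 + N − H − X)/2 = (2·13 + 2 + 2 − 16 − 0)/2 = 14/2 = 7.
(Structurally: 1 ring(s) + 6 π bond(s) = 7.)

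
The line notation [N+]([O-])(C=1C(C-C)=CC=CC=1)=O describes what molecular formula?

C8H9NO2

Heavy atoms from the SMILES: 8 C, 1 N, 2 O.
Implicit hydrogens by atom environment:
  4 × C (aromatic): 1 H each → 4
  2 × C (aromatic): no H
  1 × C: 3 H
  1 × C: 2 H
  1 × N (charge +1): no H
  1 × O: no H
  1 × O (charge -1): no H
  Total hydrogens = 9.
Molecular formula: C8H9NO2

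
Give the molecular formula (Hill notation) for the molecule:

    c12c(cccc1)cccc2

Heavy atoms from the SMILES: 10 C.
Implicit hydrogens by atom environment:
  8 × C (aromatic): 1 H each → 8
  2 × C (aromatic): no H
  Total hydrogens = 8.
Molecular formula: C10H8

C10H8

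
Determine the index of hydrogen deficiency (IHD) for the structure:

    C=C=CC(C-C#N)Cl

4

Molecular formula from the SMILES: C6H6ClN.
DoU = (2C + 2 + N − H − X)/2 = (2·6 + 2 + 1 − 6 − 1)/2 = 8/2 = 4.
(Structurally: 0 ring(s) + 4 π bond(s) = 4.)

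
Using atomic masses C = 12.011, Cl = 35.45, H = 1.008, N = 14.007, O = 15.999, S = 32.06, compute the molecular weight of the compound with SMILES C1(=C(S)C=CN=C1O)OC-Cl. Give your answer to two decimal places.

Molecular formula: C6H6ClNO2S.
M = 6×12.011 + 1×35.45 + 6×1.008 + 1×14.007 + 2×15.999 + 1×32.06 = 191.63 g/mol.

191.63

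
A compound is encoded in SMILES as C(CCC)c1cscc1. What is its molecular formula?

Heavy atoms from the SMILES: 8 C, 1 S.
Implicit hydrogens by atom environment:
  3 × C: 2 H each → 6
  3 × C (aromatic): 1 H each → 3
  1 × C: 3 H
  1 × C (aromatic): no H
  1 × S (aromatic): no H
  Total hydrogens = 12.
Molecular formula: C8H12S

C8H12S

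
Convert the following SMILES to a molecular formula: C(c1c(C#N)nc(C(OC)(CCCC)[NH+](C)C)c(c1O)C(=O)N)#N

Heavy atoms from the SMILES: 16 C, 5 N, 3 O.
Implicit hydrogens by atom environment:
  5 × C (aromatic): no H
  4 × C: 3 H each → 12
  4 × C: no H
  3 × C: 2 H each → 6
  2 × N: no H
  2 × O: no H
  1 × N: 2 H
  1 × N (charge +1): 1 H
  1 × N (aromatic): no H
  1 × O: 1 H
  Total hydrogens = 22.
Net charge +1.
Molecular formula: C16H22N5O3+

C16H22N5O3+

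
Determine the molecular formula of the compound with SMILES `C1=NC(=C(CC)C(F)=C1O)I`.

Heavy atoms from the SMILES: 7 C, 1 F, 1 I, 1 N, 1 O.
Implicit hydrogens by atom environment:
  4 × C (aromatic): no H
  1 × C: 3 H
  1 × C: 2 H
  1 × C (aromatic): 1 H
  1 × F: no H
  1 × I: no H
  1 × N (aromatic): no H
  1 × O: 1 H
  Total hydrogens = 7.
Molecular formula: C7H7FINO

C7H7FINO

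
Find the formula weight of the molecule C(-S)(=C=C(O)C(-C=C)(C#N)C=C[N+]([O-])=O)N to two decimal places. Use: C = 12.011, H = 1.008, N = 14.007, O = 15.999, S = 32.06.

Molecular formula: C9H9N3O3S.
M = 9×12.011 + 9×1.008 + 3×14.007 + 3×15.999 + 1×32.06 = 239.25 g/mol.

239.25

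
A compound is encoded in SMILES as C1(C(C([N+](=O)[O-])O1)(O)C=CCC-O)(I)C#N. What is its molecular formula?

Heavy atoms from the SMILES: 8 C, 1 I, 2 N, 5 O.
Implicit hydrogens by atom environment:
  3 × C: 1 H each → 3
  3 × C: no H
  2 × C: 2 H each → 4
  2 × O: 1 H each → 2
  2 × O: no H
  1 × I: no H
  1 × N: no H
  1 × N (charge +1): no H
  1 × O (charge -1): no H
  Total hydrogens = 9.
Molecular formula: C8H9IN2O5

C8H9IN2O5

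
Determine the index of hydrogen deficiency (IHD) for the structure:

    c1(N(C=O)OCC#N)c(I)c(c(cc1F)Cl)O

Molecular formula from the SMILES: C9H5ClFIN2O3.
DoU = (2C + 2 + N − H − X)/2 = (2·9 + 2 + 2 − 5 − 3)/2 = 14/2 = 7.
(Structurally: 1 ring(s) + 6 π bond(s) = 7.)

7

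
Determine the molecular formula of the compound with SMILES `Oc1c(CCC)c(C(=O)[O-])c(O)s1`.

C8H9O4S-

Heavy atoms from the SMILES: 8 C, 4 O, 1 S.
Implicit hydrogens by atom environment:
  4 × C (aromatic): no H
  2 × C: 2 H each → 4
  2 × O: 1 H each → 2
  1 × C: 3 H
  1 × C: no H
  1 × O: no H
  1 × O (charge -1): no H
  1 × S (aromatic): no H
  Total hydrogens = 9.
Net charge -1.
Molecular formula: C8H9O4S-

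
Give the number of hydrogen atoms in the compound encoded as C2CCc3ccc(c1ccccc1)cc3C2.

16

Hydrogens are implicit in SMILES; fill each atom to its normal valence:
  8 × C (aromatic): 1 H each → 8
  4 × C: 2 H each → 8
  4 × C (aromatic): no H
  Total hydrogens = 16.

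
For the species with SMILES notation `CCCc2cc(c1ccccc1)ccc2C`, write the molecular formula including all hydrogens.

C16H18

Heavy atoms from the SMILES: 16 C.
Implicit hydrogens by atom environment:
  8 × C (aromatic): 1 H each → 8
  4 × C (aromatic): no H
  2 × C: 3 H each → 6
  2 × C: 2 H each → 4
  Total hydrogens = 18.
Molecular formula: C16H18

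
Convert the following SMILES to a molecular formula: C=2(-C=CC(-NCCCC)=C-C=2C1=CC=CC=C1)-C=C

Heavy atoms from the SMILES: 18 C, 1 N.
Implicit hydrogens by atom environment:
  8 × C (aromatic): 1 H each → 8
  4 × C: 2 H each → 8
  4 × C (aromatic): no H
  1 × C: 3 H
  1 × C: 1 H
  1 × N: 1 H
  Total hydrogens = 21.
Molecular formula: C18H21N

C18H21N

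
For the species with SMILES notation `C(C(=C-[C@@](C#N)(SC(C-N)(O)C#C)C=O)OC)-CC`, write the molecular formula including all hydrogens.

C13H18N2O3S

Heavy atoms from the SMILES: 13 C, 2 N, 3 O, 1 S.
Implicit hydrogens by atom environment:
  5 × C: no H
  3 × C: 2 H each → 6
  3 × C: 1 H each → 3
  2 × C: 3 H each → 6
  2 × O: no H
  1 × N: 2 H
  1 × N: no H
  1 × O: 1 H
  1 × S: no H
  Total hydrogens = 18.
Molecular formula: C13H18N2O3S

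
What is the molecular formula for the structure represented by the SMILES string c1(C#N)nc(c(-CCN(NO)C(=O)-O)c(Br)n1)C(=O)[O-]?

C9H7BrN5O5-

Heavy atoms from the SMILES: 1 Br, 9 C, 5 N, 5 O.
Implicit hydrogens by atom environment:
  4 × C (aromatic): no H
  3 × C: no H
  2 × C: 2 H each → 4
  2 × N (aromatic): no H
  2 × N: no H
  2 × O: 1 H each → 2
  2 × O: no H
  1 × Br: no H
  1 × N: 1 H
  1 × O (charge -1): no H
  Total hydrogens = 7.
Net charge -1.
Molecular formula: C9H7BrN5O5-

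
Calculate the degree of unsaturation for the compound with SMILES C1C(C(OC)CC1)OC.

Molecular formula from the SMILES: C7H14O2.
DoU = (2C + 2 + N − H − X)/2 = (2·7 + 2 + 0 − 14 − 0)/2 = 2/2 = 1.
(Structurally: 1 ring(s) + 0 π bond(s) = 1.)

1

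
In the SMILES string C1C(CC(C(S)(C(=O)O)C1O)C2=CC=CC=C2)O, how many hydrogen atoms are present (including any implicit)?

Hydrogens are implicit in SMILES; fill each atom to its normal valence:
  5 × C (aromatic): 1 H each → 5
  3 × C: 1 H each → 3
  3 × O: 1 H each → 3
  2 × C: 2 H each → 4
  2 × C: no H
  1 × C (aromatic): no H
  1 × O: no H
  1 × S: 1 H
  Total hydrogens = 16.

16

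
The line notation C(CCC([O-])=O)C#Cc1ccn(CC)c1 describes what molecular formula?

C12H14NO2-

Heavy atoms from the SMILES: 12 C, 1 N, 2 O.
Implicit hydrogens by atom environment:
  4 × C: 2 H each → 8
  3 × C (aromatic): 1 H each → 3
  3 × C: no H
  1 × C: 3 H
  1 × C (aromatic): no H
  1 × N (aromatic): no H
  1 × O: no H
  1 × O (charge -1): no H
  Total hydrogens = 14.
Net charge -1.
Molecular formula: C12H14NO2-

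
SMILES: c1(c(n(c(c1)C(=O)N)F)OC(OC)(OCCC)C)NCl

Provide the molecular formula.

Heavy atoms from the SMILES: 11 C, 1 Cl, 1 F, 3 N, 4 O.
Implicit hydrogens by atom environment:
  4 × O: no H
  3 × C: 3 H each → 9
  3 × C (aromatic): no H
  2 × C: 2 H each → 4
  2 × C: no H
  1 × C (aromatic): 1 H
  1 × Cl: no H
  1 × F: no H
  1 × N: 2 H
  1 × N: 1 H
  1 × N (aromatic): no H
  Total hydrogens = 17.
Molecular formula: C11H17ClFN3O4

C11H17ClFN3O4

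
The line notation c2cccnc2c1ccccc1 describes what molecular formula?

C11H9N

Heavy atoms from the SMILES: 11 C, 1 N.
Implicit hydrogens by atom environment:
  9 × C (aromatic): 1 H each → 9
  2 × C (aromatic): no H
  1 × N (aromatic): no H
  Total hydrogens = 9.
Molecular formula: C11H9N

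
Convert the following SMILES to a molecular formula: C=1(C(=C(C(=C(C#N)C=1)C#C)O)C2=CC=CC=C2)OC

C16H11NO2

Heavy atoms from the SMILES: 16 C, 1 N, 2 O.
Implicit hydrogens by atom environment:
  6 × C (aromatic): 1 H each → 6
  6 × C (aromatic): no H
  2 × C: no H
  1 × C: 3 H
  1 × C: 1 H
  1 × N: no H
  1 × O: 1 H
  1 × O: no H
  Total hydrogens = 11.
Molecular formula: C16H11NO2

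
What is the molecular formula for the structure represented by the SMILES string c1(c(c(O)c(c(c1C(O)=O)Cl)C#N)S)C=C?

Heavy atoms from the SMILES: 10 C, 1 Cl, 1 N, 3 O, 1 S.
Implicit hydrogens by atom environment:
  6 × C (aromatic): no H
  2 × C: no H
  2 × O: 1 H each → 2
  1 × C: 2 H
  1 × C: 1 H
  1 × Cl: no H
  1 × N: no H
  1 × O: no H
  1 × S: 1 H
  Total hydrogens = 6.
Molecular formula: C10H6ClNO3S

C10H6ClNO3S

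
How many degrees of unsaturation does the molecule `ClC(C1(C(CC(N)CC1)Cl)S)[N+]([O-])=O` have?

2

Molecular formula from the SMILES: C7H12Cl2N2O2S.
DoU = (2C + 2 + N − H − X)/2 = (2·7 + 2 + 2 − 12 − 2)/2 = 4/2 = 2.
(Structurally: 1 ring(s) + 1 π bond(s) = 2.)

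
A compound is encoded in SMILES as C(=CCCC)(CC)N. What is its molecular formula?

Heavy atoms from the SMILES: 7 C, 1 N.
Implicit hydrogens by atom environment:
  3 × C: 2 H each → 6
  2 × C: 3 H each → 6
  1 × C: 1 H
  1 × C: no H
  1 × N: 2 H
  Total hydrogens = 15.
Molecular formula: C7H15N

C7H15N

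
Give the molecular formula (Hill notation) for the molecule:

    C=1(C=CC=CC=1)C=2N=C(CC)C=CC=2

C13H13N

Heavy atoms from the SMILES: 13 C, 1 N.
Implicit hydrogens by atom environment:
  8 × C (aromatic): 1 H each → 8
  3 × C (aromatic): no H
  1 × C: 3 H
  1 × C: 2 H
  1 × N (aromatic): no H
  Total hydrogens = 13.
Molecular formula: C13H13N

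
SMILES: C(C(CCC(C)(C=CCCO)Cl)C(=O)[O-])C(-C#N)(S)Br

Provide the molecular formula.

Heavy atoms from the SMILES: 1 Br, 13 C, 1 Cl, 1 N, 3 O, 1 S.
Implicit hydrogens by atom environment:
  5 × C: 2 H each → 10
  4 × C: no H
  3 × C: 1 H each → 3
  1 × Br: no H
  1 × C: 3 H
  1 × Cl: no H
  1 × N: no H
  1 × O: 1 H
  1 × O: no H
  1 × O (charge -1): no H
  1 × S: 1 H
  Total hydrogens = 18.
Net charge -1.
Molecular formula: C13H18BrClNO3S-

C13H18BrClNO3S-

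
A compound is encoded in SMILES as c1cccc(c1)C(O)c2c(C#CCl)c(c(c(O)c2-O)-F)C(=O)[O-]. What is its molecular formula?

Heavy atoms from the SMILES: 16 C, 1 Cl, 1 F, 5 O.
Implicit hydrogens by atom environment:
  7 × C (aromatic): no H
  5 × C (aromatic): 1 H each → 5
  3 × C: no H
  3 × O: 1 H each → 3
  1 × C: 1 H
  1 × Cl: no H
  1 × F: no H
  1 × O: no H
  1 × O (charge -1): no H
  Total hydrogens = 9.
Net charge -1.
Molecular formula: C16H9ClFO5-

C16H9ClFO5-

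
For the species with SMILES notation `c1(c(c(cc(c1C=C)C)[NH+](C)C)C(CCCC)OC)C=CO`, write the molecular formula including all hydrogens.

C19H30NO2+

Heavy atoms from the SMILES: 19 C, 1 N, 2 O.
Implicit hydrogens by atom environment:
  5 × C: 3 H each → 15
  5 × C (aromatic): no H
  4 × C: 2 H each → 8
  4 × C: 1 H each → 4
  1 × C (aromatic): 1 H
  1 × N (charge +1): 1 H
  1 × O: 1 H
  1 × O: no H
  Total hydrogens = 30.
Net charge +1.
Molecular formula: C19H30NO2+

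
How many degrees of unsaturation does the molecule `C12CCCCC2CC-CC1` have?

2

Molecular formula from the SMILES: C10H18.
DoU = (2C + 2 + N − H − X)/2 = (2·10 + 2 + 0 − 18 − 0)/2 = 4/2 = 2.
(Structurally: 2 ring(s) + 0 π bond(s) = 2.)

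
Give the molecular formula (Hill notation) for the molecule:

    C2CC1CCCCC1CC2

Heavy atoms from the SMILES: 10 C.
Implicit hydrogens by atom environment:
  8 × C: 2 H each → 16
  2 × C: 1 H each → 2
  Total hydrogens = 18.
Molecular formula: C10H18

C10H18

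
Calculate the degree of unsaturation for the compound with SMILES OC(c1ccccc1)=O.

5

Molecular formula from the SMILES: C7H6O2.
DoU = (2C + 2 + N − H − X)/2 = (2·7 + 2 + 0 − 6 − 0)/2 = 10/2 = 5.
(Structurally: 1 ring(s) + 4 π bond(s) = 5.)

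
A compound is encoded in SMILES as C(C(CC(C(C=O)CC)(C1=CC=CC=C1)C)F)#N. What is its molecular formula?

C15H18FNO

Heavy atoms from the SMILES: 15 C, 1 F, 1 N, 1 O.
Implicit hydrogens by atom environment:
  5 × C (aromatic): 1 H each → 5
  3 × C: 1 H each → 3
  2 × C: 3 H each → 6
  2 × C: 2 H each → 4
  2 × C: no H
  1 × C (aromatic): no H
  1 × F: no H
  1 × N: no H
  1 × O: no H
  Total hydrogens = 18.
Molecular formula: C15H18FNO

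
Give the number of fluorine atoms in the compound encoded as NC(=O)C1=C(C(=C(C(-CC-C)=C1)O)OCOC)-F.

The symbol for fluorine appears 1 time in the SMILES.

1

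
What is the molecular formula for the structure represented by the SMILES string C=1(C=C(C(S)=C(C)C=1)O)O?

C7H8O2S

Heavy atoms from the SMILES: 7 C, 2 O, 1 S.
Implicit hydrogens by atom environment:
  4 × C (aromatic): no H
  2 × C (aromatic): 1 H each → 2
  2 × O: 1 H each → 2
  1 × C: 3 H
  1 × S: 1 H
  Total hydrogens = 8.
Molecular formula: C7H8O2S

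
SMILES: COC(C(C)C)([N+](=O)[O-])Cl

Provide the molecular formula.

Heavy atoms from the SMILES: 5 C, 1 Cl, 1 N, 3 O.
Implicit hydrogens by atom environment:
  3 × C: 3 H each → 9
  2 × O: no H
  1 × C: 1 H
  1 × C: no H
  1 × Cl: no H
  1 × N (charge +1): no H
  1 × O (charge -1): no H
  Total hydrogens = 10.
Molecular formula: C5H10ClNO3

C5H10ClNO3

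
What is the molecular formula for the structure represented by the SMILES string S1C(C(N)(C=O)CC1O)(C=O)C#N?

Heavy atoms from the SMILES: 7 C, 2 N, 3 O, 1 S.
Implicit hydrogens by atom environment:
  3 × C: 1 H each → 3
  3 × C: no H
  2 × O: no H
  1 × C: 2 H
  1 × N: 2 H
  1 × N: no H
  1 × O: 1 H
  1 × S: no H
  Total hydrogens = 8.
Molecular formula: C7H8N2O3S

C7H8N2O3S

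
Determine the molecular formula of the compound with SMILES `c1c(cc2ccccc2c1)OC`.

C11H10O

Heavy atoms from the SMILES: 11 C, 1 O.
Implicit hydrogens by atom environment:
  7 × C (aromatic): 1 H each → 7
  3 × C (aromatic): no H
  1 × C: 3 H
  1 × O: no H
  Total hydrogens = 10.
Molecular formula: C11H10O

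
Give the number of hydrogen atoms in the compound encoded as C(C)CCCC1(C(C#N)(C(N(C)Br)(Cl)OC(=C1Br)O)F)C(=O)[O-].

15

Hydrogens are implicit in SMILES; fill each atom to its normal valence:
  7 × C: no H
  4 × C: 2 H each → 8
  2 × Br: no H
  2 × C: 3 H each → 6
  2 × N: no H
  2 × O: no H
  1 × Cl: no H
  1 × F: no H
  1 × O: 1 H
  1 × O (charge -1): no H
  Total hydrogens = 15.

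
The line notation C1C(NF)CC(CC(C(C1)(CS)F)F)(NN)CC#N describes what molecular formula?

Heavy atoms from the SMILES: 11 C, 3 F, 4 N, 1 S.
Implicit hydrogens by atom environment:
  6 × C: 2 H each → 12
  3 × C: no H
  3 × F: no H
  2 × C: 1 H each → 2
  2 × N: 1 H each → 2
  1 × N: 2 H
  1 × N: no H
  1 × S: 1 H
  Total hydrogens = 19.
Molecular formula: C11H19F3N4S

C11H19F3N4S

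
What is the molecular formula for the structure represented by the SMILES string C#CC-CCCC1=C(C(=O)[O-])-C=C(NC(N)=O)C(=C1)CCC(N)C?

Heavy atoms from the SMILES: 18 C, 3 N, 3 O.
Implicit hydrogens by atom environment:
  6 × C: 2 H each → 12
  4 × C (aromatic): no H
  3 × C: no H
  2 × C (aromatic): 1 H each → 2
  2 × C: 1 H each → 2
  2 × N: 2 H each → 4
  2 × O: no H
  1 × C: 3 H
  1 × N: 1 H
  1 × O (charge -1): no H
  Total hydrogens = 24.
Net charge -1.
Molecular formula: C18H24N3O3-

C18H24N3O3-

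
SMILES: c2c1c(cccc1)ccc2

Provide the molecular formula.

Heavy atoms from the SMILES: 10 C.
Implicit hydrogens by atom environment:
  8 × C (aromatic): 1 H each → 8
  2 × C (aromatic): no H
  Total hydrogens = 8.
Molecular formula: C10H8

C10H8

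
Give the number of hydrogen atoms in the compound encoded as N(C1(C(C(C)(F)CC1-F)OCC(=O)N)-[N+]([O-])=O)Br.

12

Hydrogens are implicit in SMILES; fill each atom to its normal valence:
  3 × C: no H
  3 × O: no H
  2 × C: 2 H each → 4
  2 × C: 1 H each → 2
  2 × F: no H
  1 × Br: no H
  1 × C: 3 H
  1 × N: 2 H
  1 × N: 1 H
  1 × N (charge +1): no H
  1 × O (charge -1): no H
  Total hydrogens = 12.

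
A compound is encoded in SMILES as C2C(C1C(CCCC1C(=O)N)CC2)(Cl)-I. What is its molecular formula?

Heavy atoms from the SMILES: 11 C, 1 Cl, 1 I, 1 N, 1 O.
Implicit hydrogens by atom environment:
  6 × C: 2 H each → 12
  3 × C: 1 H each → 3
  2 × C: no H
  1 × Cl: no H
  1 × I: no H
  1 × N: 2 H
  1 × O: no H
  Total hydrogens = 17.
Molecular formula: C11H17ClINO

C11H17ClINO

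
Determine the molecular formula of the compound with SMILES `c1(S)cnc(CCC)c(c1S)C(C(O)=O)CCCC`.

C14H21NO2S2

Heavy atoms from the SMILES: 14 C, 1 N, 2 O, 2 S.
Implicit hydrogens by atom environment:
  5 × C: 2 H each → 10
  4 × C (aromatic): no H
  2 × C: 3 H each → 6
  2 × S: 1 H each → 2
  1 × C (aromatic): 1 H
  1 × C: 1 H
  1 × C: no H
  1 × N (aromatic): no H
  1 × O: 1 H
  1 × O: no H
  Total hydrogens = 21.
Molecular formula: C14H21NO2S2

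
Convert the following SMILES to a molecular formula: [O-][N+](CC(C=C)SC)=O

C5H9NO2S

Heavy atoms from the SMILES: 5 C, 1 N, 2 O, 1 S.
Implicit hydrogens by atom environment:
  2 × C: 2 H each → 4
  2 × C: 1 H each → 2
  1 × C: 3 H
  1 × N (charge +1): no H
  1 × O: no H
  1 × O (charge -1): no H
  1 × S: no H
  Total hydrogens = 9.
Molecular formula: C5H9NO2S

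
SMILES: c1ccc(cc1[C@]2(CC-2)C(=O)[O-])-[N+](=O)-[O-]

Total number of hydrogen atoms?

Hydrogens are implicit in SMILES; fill each atom to its normal valence:
  4 × C (aromatic): 1 H each → 4
  2 × C: 2 H each → 4
  2 × C: no H
  2 × C (aromatic): no H
  2 × O: no H
  2 × O (charge -1): no H
  1 × N (charge +1): no H
  Total hydrogens = 8.

8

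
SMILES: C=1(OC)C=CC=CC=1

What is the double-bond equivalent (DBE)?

4

Molecular formula from the SMILES: C7H8O.
DoU = (2C + 2 + N − H − X)/2 = (2·7 + 2 + 0 − 8 − 0)/2 = 8/2 = 4.
(Structurally: 1 ring(s) + 3 π bond(s) = 4.)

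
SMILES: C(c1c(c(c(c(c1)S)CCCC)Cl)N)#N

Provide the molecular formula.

Heavy atoms from the SMILES: 11 C, 1 Cl, 2 N, 1 S.
Implicit hydrogens by atom environment:
  5 × C (aromatic): no H
  3 × C: 2 H each → 6
  1 × C: 3 H
  1 × C (aromatic): 1 H
  1 × C: no H
  1 × Cl: no H
  1 × N: 2 H
  1 × N: no H
  1 × S: 1 H
  Total hydrogens = 13.
Molecular formula: C11H13ClN2S

C11H13ClN2S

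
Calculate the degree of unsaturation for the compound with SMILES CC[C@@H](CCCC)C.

0

Molecular formula from the SMILES: C8H18.
DoU = (2C + 2 + N − H − X)/2 = (2·8 + 2 + 0 − 18 − 0)/2 = 0/2 = 0.
(Structurally: 0 ring(s) + 0 π bond(s) = 0.)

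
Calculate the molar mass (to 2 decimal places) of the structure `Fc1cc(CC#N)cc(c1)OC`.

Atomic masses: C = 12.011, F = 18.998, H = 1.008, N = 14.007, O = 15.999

165.17

Molecular formula: C9H8FNO.
M = 9×12.011 + 1×18.998 + 8×1.008 + 1×14.007 + 1×15.999 = 165.17 g/mol.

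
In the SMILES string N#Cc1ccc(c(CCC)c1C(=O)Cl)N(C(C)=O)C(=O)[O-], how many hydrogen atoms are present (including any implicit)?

Hydrogens are implicit in SMILES; fill each atom to its normal valence:
  4 × C (aromatic): no H
  4 × C: no H
  3 × O: no H
  2 × C: 3 H each → 6
  2 × C: 2 H each → 4
  2 × C (aromatic): 1 H each → 2
  2 × N: no H
  1 × Cl: no H
  1 × O (charge -1): no H
  Total hydrogens = 12.

12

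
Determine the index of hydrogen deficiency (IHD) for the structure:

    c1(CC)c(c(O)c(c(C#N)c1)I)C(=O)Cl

Molecular formula from the SMILES: C10H7ClINO2.
DoU = (2C + 2 + N − H − X)/2 = (2·10 + 2 + 1 − 7 − 2)/2 = 14/2 = 7.
(Structurally: 1 ring(s) + 6 π bond(s) = 7.)

7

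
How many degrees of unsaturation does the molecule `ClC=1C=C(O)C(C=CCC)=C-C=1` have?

Molecular formula from the SMILES: C10H11ClO.
DoU = (2C + 2 + N − H − X)/2 = (2·10 + 2 + 0 − 11 − 1)/2 = 10/2 = 5.
(Structurally: 1 ring(s) + 4 π bond(s) = 5.)

5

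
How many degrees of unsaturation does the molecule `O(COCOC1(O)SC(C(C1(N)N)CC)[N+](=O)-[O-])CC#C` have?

Molecular formula from the SMILES: C11H19N3O6S.
DoU = (2C + 2 + N − H − X)/2 = (2·11 + 2 + 3 − 19 − 0)/2 = 8/2 = 4.
(Structurally: 1 ring(s) + 3 π bond(s) = 4.)

4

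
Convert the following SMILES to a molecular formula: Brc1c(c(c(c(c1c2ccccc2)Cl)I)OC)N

Heavy atoms from the SMILES: 1 Br, 13 C, 1 Cl, 1 I, 1 N, 1 O.
Implicit hydrogens by atom environment:
  7 × C (aromatic): no H
  5 × C (aromatic): 1 H each → 5
  1 × Br: no H
  1 × C: 3 H
  1 × Cl: no H
  1 × I: no H
  1 × N: 2 H
  1 × O: no H
  Total hydrogens = 10.
Molecular formula: C13H10BrClINO

C13H10BrClINO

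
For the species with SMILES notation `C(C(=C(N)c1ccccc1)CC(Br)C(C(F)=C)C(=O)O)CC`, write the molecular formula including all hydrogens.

Heavy atoms from the SMILES: 1 Br, 17 C, 1 F, 1 N, 2 O.
Implicit hydrogens by atom environment:
  5 × C (aromatic): 1 H each → 5
  4 × C: 2 H each → 8
  4 × C: no H
  2 × C: 1 H each → 2
  1 × Br: no H
  1 × C: 3 H
  1 × C (aromatic): no H
  1 × F: no H
  1 × N: 2 H
  1 × O: 1 H
  1 × O: no H
  Total hydrogens = 21.
Molecular formula: C17H21BrFNO2

C17H21BrFNO2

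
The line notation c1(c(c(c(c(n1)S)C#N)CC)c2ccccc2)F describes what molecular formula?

Heavy atoms from the SMILES: 14 C, 1 F, 2 N, 1 S.
Implicit hydrogens by atom environment:
  6 × C (aromatic): no H
  5 × C (aromatic): 1 H each → 5
  1 × C: 3 H
  1 × C: 2 H
  1 × C: no H
  1 × F: no H
  1 × N (aromatic): no H
  1 × N: no H
  1 × S: 1 H
  Total hydrogens = 11.
Molecular formula: C14H11FN2S

C14H11FN2S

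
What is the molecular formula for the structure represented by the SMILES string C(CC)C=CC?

Heavy atoms from the SMILES: 6 C.
Implicit hydrogens by atom environment:
  2 × C: 3 H each → 6
  2 × C: 2 H each → 4
  2 × C: 1 H each → 2
  Total hydrogens = 12.
Molecular formula: C6H12

C6H12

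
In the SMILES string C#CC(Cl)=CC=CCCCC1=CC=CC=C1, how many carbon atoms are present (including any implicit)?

15

The symbol for carbon appears 15 times in the SMILES. (Cl is a single chlorine, not C + l.)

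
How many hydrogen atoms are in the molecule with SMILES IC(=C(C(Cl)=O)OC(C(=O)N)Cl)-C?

6

Hydrogens are implicit in SMILES; fill each atom to its normal valence:
  4 × C: no H
  3 × O: no H
  2 × Cl: no H
  1 × C: 3 H
  1 × C: 1 H
  1 × I: no H
  1 × N: 2 H
  Total hydrogens = 6.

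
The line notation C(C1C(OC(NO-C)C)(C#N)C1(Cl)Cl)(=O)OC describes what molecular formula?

Heavy atoms from the SMILES: 9 C, 2 Cl, 2 N, 4 O.
Implicit hydrogens by atom environment:
  4 × C: no H
  4 × O: no H
  3 × C: 3 H each → 9
  2 × C: 1 H each → 2
  2 × Cl: no H
  1 × N: 1 H
  1 × N: no H
  Total hydrogens = 12.
Molecular formula: C9H12Cl2N2O4

C9H12Cl2N2O4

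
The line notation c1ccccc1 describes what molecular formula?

Heavy atoms from the SMILES: 6 C.
Implicit hydrogens by atom environment:
  6 × C (aromatic): 1 H each → 6
  Total hydrogens = 6.
Molecular formula: C6H6

C6H6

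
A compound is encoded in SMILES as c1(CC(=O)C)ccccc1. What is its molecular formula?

C9H10O

Heavy atoms from the SMILES: 9 C, 1 O.
Implicit hydrogens by atom environment:
  5 × C (aromatic): 1 H each → 5
  1 × C: 3 H
  1 × C: 2 H
  1 × C (aromatic): no H
  1 × C: no H
  1 × O: no H
  Total hydrogens = 10.
Molecular formula: C9H10O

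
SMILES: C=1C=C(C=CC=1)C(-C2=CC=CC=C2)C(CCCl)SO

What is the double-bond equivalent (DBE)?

Molecular formula from the SMILES: C16H17ClOS.
DoU = (2C + 2 + N − H − X)/2 = (2·16 + 2 + 0 − 17 − 1)/2 = 16/2 = 8.
(Structurally: 2 ring(s) + 6 π bond(s) = 8.)

8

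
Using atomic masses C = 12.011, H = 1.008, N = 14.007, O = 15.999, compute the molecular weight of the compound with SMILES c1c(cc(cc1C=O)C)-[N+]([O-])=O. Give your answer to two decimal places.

165.15

Molecular formula: C8H7NO3.
M = 8×12.011 + 7×1.008 + 1×14.007 + 3×15.999 = 165.15 g/mol.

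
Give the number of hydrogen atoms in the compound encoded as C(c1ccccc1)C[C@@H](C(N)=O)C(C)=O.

15

Hydrogens are implicit in SMILES; fill each atom to its normal valence:
  5 × C (aromatic): 1 H each → 5
  2 × C: 2 H each → 4
  2 × C: no H
  2 × O: no H
  1 × C: 3 H
  1 × C: 1 H
  1 × C (aromatic): no H
  1 × N: 2 H
  Total hydrogens = 15.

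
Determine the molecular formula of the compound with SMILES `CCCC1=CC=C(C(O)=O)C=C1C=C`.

Heavy atoms from the SMILES: 12 C, 2 O.
Implicit hydrogens by atom environment:
  3 × C: 2 H each → 6
  3 × C (aromatic): 1 H each → 3
  3 × C (aromatic): no H
  1 × C: 3 H
  1 × C: 1 H
  1 × C: no H
  1 × O: 1 H
  1 × O: no H
  Total hydrogens = 14.
Molecular formula: C12H14O2

C12H14O2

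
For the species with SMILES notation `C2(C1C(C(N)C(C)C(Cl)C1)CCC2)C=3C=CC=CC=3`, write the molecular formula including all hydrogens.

Heavy atoms from the SMILES: 17 C, 1 Cl, 1 N.
Implicit hydrogens by atom environment:
  6 × C: 1 H each → 6
  5 × C (aromatic): 1 H each → 5
  4 × C: 2 H each → 8
  1 × C: 3 H
  1 × C (aromatic): no H
  1 × Cl: no H
  1 × N: 2 H
  Total hydrogens = 24.
Molecular formula: C17H24ClN

C17H24ClN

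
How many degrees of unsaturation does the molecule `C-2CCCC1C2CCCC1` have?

Molecular formula from the SMILES: C10H18.
DoU = (2C + 2 + N − H − X)/2 = (2·10 + 2 + 0 − 18 − 0)/2 = 4/2 = 2.
(Structurally: 2 ring(s) + 0 π bond(s) = 2.)

2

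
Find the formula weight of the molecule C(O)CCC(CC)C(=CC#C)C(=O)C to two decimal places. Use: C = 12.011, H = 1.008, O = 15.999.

194.27

Molecular formula: C12H18O2.
M = 12×12.011 + 18×1.008 + 2×15.999 = 194.27 g/mol.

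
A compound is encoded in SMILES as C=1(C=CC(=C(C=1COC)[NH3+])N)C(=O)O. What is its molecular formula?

C9H13N2O3+

Heavy atoms from the SMILES: 9 C, 2 N, 3 O.
Implicit hydrogens by atom environment:
  4 × C (aromatic): no H
  2 × C (aromatic): 1 H each → 2
  2 × O: no H
  1 × C: 3 H
  1 × C: 2 H
  1 × C: no H
  1 × N (charge +1): 3 H
  1 × N: 2 H
  1 × O: 1 H
  Total hydrogens = 13.
Net charge +1.
Molecular formula: C9H13N2O3+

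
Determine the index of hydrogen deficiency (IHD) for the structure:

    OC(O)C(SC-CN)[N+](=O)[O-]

1

Molecular formula from the SMILES: C4H10N2O4S.
DoU = (2C + 2 + N − H − X)/2 = (2·4 + 2 + 2 − 10 − 0)/2 = 2/2 = 1.
(Structurally: 0 ring(s) + 1 π bond(s) = 1.)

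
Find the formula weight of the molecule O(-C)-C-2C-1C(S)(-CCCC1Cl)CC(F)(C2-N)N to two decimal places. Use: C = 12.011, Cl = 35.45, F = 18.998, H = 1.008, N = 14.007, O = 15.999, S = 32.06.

282.80

Molecular formula: C11H20ClFN2OS.
M = 11×12.011 + 1×35.45 + 1×18.998 + 20×1.008 + 2×14.007 + 1×15.999 + 1×32.06 = 282.80 g/mol.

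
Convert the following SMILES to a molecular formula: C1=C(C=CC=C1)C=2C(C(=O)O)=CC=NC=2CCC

C15H15NO2

Heavy atoms from the SMILES: 15 C, 1 N, 2 O.
Implicit hydrogens by atom environment:
  7 × C (aromatic): 1 H each → 7
  4 × C (aromatic): no H
  2 × C: 2 H each → 4
  1 × C: 3 H
  1 × C: no H
  1 × N (aromatic): no H
  1 × O: 1 H
  1 × O: no H
  Total hydrogens = 15.
Molecular formula: C15H15NO2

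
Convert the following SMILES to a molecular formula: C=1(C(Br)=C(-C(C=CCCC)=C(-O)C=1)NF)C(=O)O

C12H13BrFNO3

Heavy atoms from the SMILES: 1 Br, 12 C, 1 F, 1 N, 3 O.
Implicit hydrogens by atom environment:
  5 × C (aromatic): no H
  2 × C: 2 H each → 4
  2 × C: 1 H each → 2
  2 × O: 1 H each → 2
  1 × Br: no H
  1 × C: 3 H
  1 × C (aromatic): 1 H
  1 × C: no H
  1 × F: no H
  1 × N: 1 H
  1 × O: no H
  Total hydrogens = 13.
Molecular formula: C12H13BrFNO3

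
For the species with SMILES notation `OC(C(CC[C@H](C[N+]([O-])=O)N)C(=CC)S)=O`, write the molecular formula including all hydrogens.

C9H16N2O4S

Heavy atoms from the SMILES: 9 C, 2 N, 4 O, 1 S.
Implicit hydrogens by atom environment:
  3 × C: 2 H each → 6
  3 × C: 1 H each → 3
  2 × C: no H
  2 × O: no H
  1 × C: 3 H
  1 × N: 2 H
  1 × N (charge +1): no H
  1 × O: 1 H
  1 × O (charge -1): no H
  1 × S: 1 H
  Total hydrogens = 16.
Molecular formula: C9H16N2O4S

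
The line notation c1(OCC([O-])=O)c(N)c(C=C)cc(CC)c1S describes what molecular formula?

C12H14NO3S-

Heavy atoms from the SMILES: 12 C, 1 N, 3 O, 1 S.
Implicit hydrogens by atom environment:
  5 × C (aromatic): no H
  3 × C: 2 H each → 6
  2 × O: no H
  1 × C: 3 H
  1 × C (aromatic): 1 H
  1 × C: 1 H
  1 × C: no H
  1 × N: 2 H
  1 × O (charge -1): no H
  1 × S: 1 H
  Total hydrogens = 14.
Net charge -1.
Molecular formula: C12H14NO3S-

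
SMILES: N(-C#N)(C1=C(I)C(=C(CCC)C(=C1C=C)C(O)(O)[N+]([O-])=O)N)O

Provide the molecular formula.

C13H15IN4O5

Heavy atoms from the SMILES: 13 C, 1 I, 4 N, 5 O.
Implicit hydrogens by atom environment:
  6 × C (aromatic): no H
  3 × C: 2 H each → 6
  3 × O: 1 H each → 3
  2 × C: no H
  2 × N: no H
  1 × C: 3 H
  1 × C: 1 H
  1 × I: no H
  1 × N: 2 H
  1 × N (charge +1): no H
  1 × O: no H
  1 × O (charge -1): no H
  Total hydrogens = 15.
Molecular formula: C13H15IN4O5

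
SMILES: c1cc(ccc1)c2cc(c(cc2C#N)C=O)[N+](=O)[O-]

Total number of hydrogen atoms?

Hydrogens are implicit in SMILES; fill each atom to its normal valence:
  7 × C (aromatic): 1 H each → 7
  5 × C (aromatic): no H
  2 × O: no H
  1 × C: 1 H
  1 × C: no H
  1 × N (charge +1): no H
  1 × N: no H
  1 × O (charge -1): no H
  Total hydrogens = 8.

8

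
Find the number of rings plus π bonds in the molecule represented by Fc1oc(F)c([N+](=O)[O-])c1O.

Molecular formula from the SMILES: C4HF2NO4.
DoU = (2C + 2 + N − H − X)/2 = (2·4 + 2 + 1 − 1 − 2)/2 = 8/2 = 4.
(Structurally: 1 ring(s) + 3 π bond(s) = 4.)

4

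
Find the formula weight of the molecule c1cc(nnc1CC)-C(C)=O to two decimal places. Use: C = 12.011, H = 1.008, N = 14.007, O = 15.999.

Molecular formula: C8H10N2O.
M = 8×12.011 + 10×1.008 + 2×14.007 + 1×15.999 = 150.18 g/mol.

150.18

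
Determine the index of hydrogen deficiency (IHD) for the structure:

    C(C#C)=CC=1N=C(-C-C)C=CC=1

Molecular formula from the SMILES: C11H11N.
DoU = (2C + 2 + N − H − X)/2 = (2·11 + 2 + 1 − 11 − 0)/2 = 14/2 = 7.
(Structurally: 1 ring(s) + 6 π bond(s) = 7.)

7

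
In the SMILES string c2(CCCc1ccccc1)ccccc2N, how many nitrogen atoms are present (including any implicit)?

The symbol for nitrogen appears 1 time in the SMILES.

1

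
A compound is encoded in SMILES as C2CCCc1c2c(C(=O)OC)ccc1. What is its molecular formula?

Heavy atoms from the SMILES: 12 C, 2 O.
Implicit hydrogens by atom environment:
  4 × C: 2 H each → 8
  3 × C (aromatic): 1 H each → 3
  3 × C (aromatic): no H
  2 × O: no H
  1 × C: 3 H
  1 × C: no H
  Total hydrogens = 14.
Molecular formula: C12H14O2

C12H14O2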